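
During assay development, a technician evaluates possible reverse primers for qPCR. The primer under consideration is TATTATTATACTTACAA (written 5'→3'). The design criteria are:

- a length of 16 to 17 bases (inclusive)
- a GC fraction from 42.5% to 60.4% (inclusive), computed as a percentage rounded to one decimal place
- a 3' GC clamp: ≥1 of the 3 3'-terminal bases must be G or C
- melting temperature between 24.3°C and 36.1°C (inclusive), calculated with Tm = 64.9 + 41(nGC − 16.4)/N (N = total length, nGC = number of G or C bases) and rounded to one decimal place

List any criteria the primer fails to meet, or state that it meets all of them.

Fails: GC content.

Base counts: A=7, T=8, G=0, C=2 (length 17).
length: length 17 ✓
GC content: GC 2/17 = 11.8%, outside 42.5–60.4% ✗
GC clamp: 3' end CAA has 1 G/C ✓
Tm: Tm = 64.9 + 41·(2 − 16.4)/17 = 30.2°C ✓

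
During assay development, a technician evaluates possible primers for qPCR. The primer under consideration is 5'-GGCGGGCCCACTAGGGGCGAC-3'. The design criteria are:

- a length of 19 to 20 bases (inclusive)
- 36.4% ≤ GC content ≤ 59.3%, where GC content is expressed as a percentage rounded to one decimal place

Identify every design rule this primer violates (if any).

Fails: length, GC content.

Base counts: A=3, T=1, G=10, C=7 (length 21).
length: length 21, outside 19–20 ✗
GC content: GC 17/21 = 81.0%, outside 36.4–59.3% ✗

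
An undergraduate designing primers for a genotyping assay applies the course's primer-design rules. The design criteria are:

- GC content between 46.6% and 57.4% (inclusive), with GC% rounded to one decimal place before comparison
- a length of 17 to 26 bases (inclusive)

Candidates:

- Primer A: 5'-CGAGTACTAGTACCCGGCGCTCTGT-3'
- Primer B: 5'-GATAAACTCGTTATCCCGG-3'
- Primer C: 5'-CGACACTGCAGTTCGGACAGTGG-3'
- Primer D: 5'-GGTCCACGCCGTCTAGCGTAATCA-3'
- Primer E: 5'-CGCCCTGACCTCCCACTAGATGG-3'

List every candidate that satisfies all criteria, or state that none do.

Primer A (25 nt, A=4 T=6 G=7 C=8): GC 15/25 = 60.0%, outside 46.6–57.4% ✗; length 25 ✓ — fails.
Primer B (19 nt, A=5 T=5 G=4 C=5): GC 9/19 = 47.4% ✓; length 19 ✓ — passes.
Primer C (23 nt, A=5 T=4 G=8 C=6): GC 14/23 = 60.9%, outside 46.6–57.4% ✗; length 23 ✓ — fails.
Primer D (24 nt, A=5 T=5 G=6 C=8): GC 14/24 = 58.3%, outside 46.6–57.4% ✗; length 24 ✓ — fails.
Primer E (23 nt, A=4 T=4 G=5 C=10): GC 15/23 = 65.2%, outside 46.6–57.4% ✗; length 23 ✓ — fails.

Primer B only.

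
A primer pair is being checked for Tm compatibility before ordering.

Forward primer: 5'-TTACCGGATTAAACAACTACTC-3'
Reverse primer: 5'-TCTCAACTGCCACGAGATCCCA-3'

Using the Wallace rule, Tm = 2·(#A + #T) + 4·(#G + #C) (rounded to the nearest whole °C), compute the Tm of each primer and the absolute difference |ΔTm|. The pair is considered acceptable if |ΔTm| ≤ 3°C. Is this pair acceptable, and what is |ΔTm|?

|ΔTm| = 8°C; the pair is not acceptable.

Forward: A=8 T=6 G=2 C=6 → Tm = 2·14 + 4·8 = 60°C.
Reverse: A=6 T=4 G=3 C=9 → Tm = 2·10 + 4·12 = 68°C.
|ΔTm| = |60 − 68| = 8°C, > 3°C.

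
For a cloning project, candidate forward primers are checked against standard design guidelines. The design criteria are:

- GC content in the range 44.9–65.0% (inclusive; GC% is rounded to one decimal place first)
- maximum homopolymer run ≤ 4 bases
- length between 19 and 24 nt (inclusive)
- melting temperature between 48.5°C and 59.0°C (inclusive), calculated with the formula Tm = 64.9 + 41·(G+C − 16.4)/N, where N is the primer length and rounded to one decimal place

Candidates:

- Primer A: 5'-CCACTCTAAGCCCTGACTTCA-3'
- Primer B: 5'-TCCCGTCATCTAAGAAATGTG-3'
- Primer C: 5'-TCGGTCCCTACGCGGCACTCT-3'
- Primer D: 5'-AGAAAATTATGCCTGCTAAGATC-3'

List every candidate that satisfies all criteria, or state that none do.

Primer A (21 nt, A=5 T=5 G=2 C=9): GC 11/21 = 52.4% ✓; longest run = 3 ✓; length 21 ✓; Tm = 64.9 + 41·(11 − 16.4)/21 = 54.4°C ✓ — passes.
Primer B (21 nt, A=6 T=6 G=4 C=5): GC 9/21 = 42.9%, outside 44.9–65.0% ✗; longest run = 3 ✓; length 21 ✓; Tm = 64.9 + 41·(9 − 16.4)/21 = 50.5°C ✓ — fails.
Primer C (21 nt, A=2 T=5 G=5 C=9): GC 14/21 = 66.7%, outside 44.9–65.0% ✗; longest run = 3 ✓; length 21 ✓; Tm = 64.9 + 41·(14 − 16.4)/21 = 60.2°C, outside 48.5–59.0°C ✗ — fails.
Primer D (23 nt, A=9 T=6 G=4 C=4): GC 8/23 = 34.8%, outside 44.9–65.0% ✗; longest run = 4 ✓; length 23 ✓; Tm = 64.9 + 41·(8 − 16.4)/23 = 49.9°C ✓ — fails.

Primer A only.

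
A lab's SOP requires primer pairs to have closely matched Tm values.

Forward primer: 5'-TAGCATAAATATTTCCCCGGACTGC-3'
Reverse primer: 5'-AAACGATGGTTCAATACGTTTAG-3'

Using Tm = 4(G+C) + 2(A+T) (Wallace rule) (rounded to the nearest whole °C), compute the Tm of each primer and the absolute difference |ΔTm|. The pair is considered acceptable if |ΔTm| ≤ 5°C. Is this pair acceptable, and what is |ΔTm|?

Forward: A=7 T=7 G=4 C=7 → Tm = 2·14 + 4·11 = 72°C.
Reverse: A=8 T=7 G=5 C=3 → Tm = 2·15 + 4·8 = 62°C.
|ΔTm| = |72 − 62| = 10°C, > 5°C.

|ΔTm| = 10°C; the pair is not acceptable.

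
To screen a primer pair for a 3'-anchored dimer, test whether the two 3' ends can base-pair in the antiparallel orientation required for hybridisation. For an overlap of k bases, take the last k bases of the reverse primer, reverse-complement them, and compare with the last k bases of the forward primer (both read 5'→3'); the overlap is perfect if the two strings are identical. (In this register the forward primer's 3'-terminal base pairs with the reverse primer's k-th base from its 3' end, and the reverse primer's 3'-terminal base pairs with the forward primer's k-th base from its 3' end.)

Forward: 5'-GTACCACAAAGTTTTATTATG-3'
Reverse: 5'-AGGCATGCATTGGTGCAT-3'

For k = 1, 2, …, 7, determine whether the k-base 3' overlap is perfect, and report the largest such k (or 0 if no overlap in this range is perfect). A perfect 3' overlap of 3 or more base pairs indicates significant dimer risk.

Longest perfect overlap: 3 complementary base pairs; significant dimer risk (threshold 3).

Last 7 bases (5'→3') — forward …TATTATG, reverse …GGTGCAT.
Reverse complement of the reverse primer's last 7 bases: ATGCACC; its first k bases are the reverse complement of the reverse primer's last k bases, so a perfect k-base overlap needs the forward primer's last k bases to equal them.
Comparing (forward last k vs required): k=1: G vs A ✗; k=2: TG vs AT ✗; k=3: ATG vs ATG ✓; k=4: TATG vs ATGC ✗; k=5: TTATG vs ATGCA ✗; k=6: ATTATG vs ATGCAC ✗; k=7: TATTATG vs ATGCACC ✗.
Only k = 3 is perfect, so the longest perfect 3' overlap is 3.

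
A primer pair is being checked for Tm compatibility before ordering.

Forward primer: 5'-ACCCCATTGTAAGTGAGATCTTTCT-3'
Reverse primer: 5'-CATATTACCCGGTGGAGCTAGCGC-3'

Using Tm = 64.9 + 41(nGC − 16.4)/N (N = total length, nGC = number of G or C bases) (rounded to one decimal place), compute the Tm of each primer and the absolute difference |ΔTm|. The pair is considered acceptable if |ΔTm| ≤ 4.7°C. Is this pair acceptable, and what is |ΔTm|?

|ΔTm| = 6.4°C; the pair is not acceptable.

Forward: G+C = 10, N = 25 → Tm = 64.9 + 41·(10 − 16.4)/25 = 54.4°C.
Reverse: G+C = 14, N = 24 → Tm = 64.9 + 41·(14 − 16.4)/24 = 60.8°C.
|ΔTm| = |54.4 − 60.8| = 6.4°C, > 4.7°C.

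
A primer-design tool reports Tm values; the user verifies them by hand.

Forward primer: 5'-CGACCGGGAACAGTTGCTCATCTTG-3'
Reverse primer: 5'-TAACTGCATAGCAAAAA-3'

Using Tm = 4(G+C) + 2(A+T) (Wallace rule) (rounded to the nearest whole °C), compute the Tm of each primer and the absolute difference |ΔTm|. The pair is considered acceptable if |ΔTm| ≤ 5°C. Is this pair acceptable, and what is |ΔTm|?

|ΔTm| = 34°C; the pair is not acceptable.

Forward: A=5 T=6 G=7 C=7 → Tm = 2·11 + 4·14 = 78°C.
Reverse: A=9 T=3 G=2 C=3 → Tm = 2·12 + 4·5 = 44°C.
|ΔTm| = |78 − 44| = 34°C, > 5°C.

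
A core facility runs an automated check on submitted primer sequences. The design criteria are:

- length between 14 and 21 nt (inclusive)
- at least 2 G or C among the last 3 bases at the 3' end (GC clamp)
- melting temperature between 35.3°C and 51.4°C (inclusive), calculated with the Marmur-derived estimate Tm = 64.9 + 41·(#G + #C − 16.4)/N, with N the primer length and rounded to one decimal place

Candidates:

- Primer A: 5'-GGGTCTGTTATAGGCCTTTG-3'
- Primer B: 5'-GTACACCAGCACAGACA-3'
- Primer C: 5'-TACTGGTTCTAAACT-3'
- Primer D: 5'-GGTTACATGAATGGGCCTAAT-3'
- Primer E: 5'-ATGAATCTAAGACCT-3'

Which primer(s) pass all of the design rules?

Primer A (20 nt, A=2 T=8 G=7 C=3): length 20 ✓; 3' end TTG has 1 G/C, need ≥2 ✗; Tm = 64.9 + 41·(10 − 16.4)/20 = 51.8°C, outside 35.3–51.4°C ✗ — fails.
Primer B (17 nt, A=7 T=1 G=3 C=6): length 17 ✓; 3' end ACA has 1 G/C, need ≥2 ✗; Tm = 64.9 + 41·(9 − 16.4)/17 = 47.1°C ✓ — fails.
Primer C (15 nt, A=4 T=6 G=2 C=3): length 15 ✓; 3' end ACT has 1 G/C, need ≥2 ✗; Tm = 64.9 + 41·(5 − 16.4)/15 = 33.7°C, outside 35.3–51.4°C ✗ — fails.
Primer D (21 nt, A=6 T=6 G=6 C=3): length 21 ✓; 3' end AAT has 0 G/C, need ≥2 ✗; Tm = 64.9 + 41·(9 − 16.4)/21 = 50.5°C ✓ — fails.
Primer E (15 nt, A=6 T=4 G=2 C=3): length 15 ✓; 3' end CCT has 2 G/C ✓; Tm = 64.9 + 41·(5 − 16.4)/15 = 33.7°C, outside 35.3–51.4°C ✗ — fails.

None of the candidates satisfy all criteria.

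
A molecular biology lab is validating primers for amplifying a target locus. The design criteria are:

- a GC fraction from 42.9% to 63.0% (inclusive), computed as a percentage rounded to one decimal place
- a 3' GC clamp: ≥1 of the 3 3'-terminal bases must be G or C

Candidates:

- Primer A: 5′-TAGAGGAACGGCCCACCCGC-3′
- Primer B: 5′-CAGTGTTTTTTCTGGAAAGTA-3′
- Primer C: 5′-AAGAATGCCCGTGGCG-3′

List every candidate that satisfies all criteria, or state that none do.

Primer C only.

Primer A (20 nt, A=5 T=1 G=6 C=8): GC 14/20 = 70.0%, outside 42.9–63.0% ✗; 3' end CGC has 3 G/C ✓ — fails.
Primer B (21 nt, A=5 T=9 G=5 C=2): GC 7/21 = 33.3%, outside 42.9–63.0% ✗; 3' end GTA has 1 G/C ✓ — fails.
Primer C (16 nt, A=4 T=2 G=6 C=4): GC 10/16 = 62.5% ✓; 3' end GCG has 3 G/C ✓ — passes.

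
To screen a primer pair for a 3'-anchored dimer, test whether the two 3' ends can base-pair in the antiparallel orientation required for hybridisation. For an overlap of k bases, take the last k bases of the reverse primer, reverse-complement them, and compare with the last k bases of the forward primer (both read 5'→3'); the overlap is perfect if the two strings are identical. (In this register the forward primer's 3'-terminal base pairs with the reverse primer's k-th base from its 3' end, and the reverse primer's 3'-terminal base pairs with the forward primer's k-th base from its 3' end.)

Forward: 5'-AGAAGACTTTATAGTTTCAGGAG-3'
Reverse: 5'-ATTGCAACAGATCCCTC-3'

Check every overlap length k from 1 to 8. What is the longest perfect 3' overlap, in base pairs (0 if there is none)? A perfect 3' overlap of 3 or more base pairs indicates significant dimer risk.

Longest perfect overlap: 3 complementary base pairs; significant dimer risk (threshold 3).

Last 8 bases (5'→3') — forward …TTCAGGAG, reverse …GATCCCTC.
Reverse complement of the reverse primer's last 8 bases: GAGGGATC; its first k bases are the reverse complement of the reverse primer's last k bases, so a perfect k-base overlap needs the forward primer's last k bases to equal them.
Comparing (forward last k vs required): k=1: G vs G ✓; k=2: AG vs GA ✗; k=3: GAG vs GAG ✓; k=4: GGAG vs GAGG ✗; k=5: AGGAG vs GAGGG ✗; k=6: CAGGAG vs GAGGGA ✗; k=7: TCAGGAG vs GAGGGAT ✗; k=8: TTCAGGAG vs GAGGGATC ✗.
Perfect overlaps at k = 1, 3; the largest is 3.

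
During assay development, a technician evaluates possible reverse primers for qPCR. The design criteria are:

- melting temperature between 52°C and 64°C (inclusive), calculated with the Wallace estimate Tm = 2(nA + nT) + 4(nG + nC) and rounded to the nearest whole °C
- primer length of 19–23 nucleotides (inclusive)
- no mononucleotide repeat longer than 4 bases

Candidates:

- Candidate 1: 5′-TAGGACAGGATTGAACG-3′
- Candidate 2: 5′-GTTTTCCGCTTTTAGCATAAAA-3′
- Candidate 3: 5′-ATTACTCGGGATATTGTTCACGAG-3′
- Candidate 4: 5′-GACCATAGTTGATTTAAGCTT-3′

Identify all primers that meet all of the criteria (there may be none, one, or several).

Candidate 1 (17 nt, A=6 T=3 G=6 C=2): Tm = 2·9 + 4·8 = 50°C, outside 52–64°C ✗; length 17, outside 19–23 ✗; longest run = 2 ✓ — fails.
Candidate 2 (22 nt, A=6 T=9 G=3 C=4): Tm = 2·15 + 4·7 = 58°C ✓; length 22 ✓; longest run = 4 ✓ — passes.
Candidate 3 (24 nt, A=6 T=8 G=6 C=4): Tm = 2·14 + 4·10 = 68°C, outside 52–64°C ✗; length 24, outside 19–23 ✗; longest run = 3 ✓ — fails.
Candidate 4 (21 nt, A=6 T=8 G=4 C=3): Tm = 2·14 + 4·7 = 56°C ✓; length 21 ✓; longest run = 3 ✓ — passes.

Candidate 2 and Candidate 4.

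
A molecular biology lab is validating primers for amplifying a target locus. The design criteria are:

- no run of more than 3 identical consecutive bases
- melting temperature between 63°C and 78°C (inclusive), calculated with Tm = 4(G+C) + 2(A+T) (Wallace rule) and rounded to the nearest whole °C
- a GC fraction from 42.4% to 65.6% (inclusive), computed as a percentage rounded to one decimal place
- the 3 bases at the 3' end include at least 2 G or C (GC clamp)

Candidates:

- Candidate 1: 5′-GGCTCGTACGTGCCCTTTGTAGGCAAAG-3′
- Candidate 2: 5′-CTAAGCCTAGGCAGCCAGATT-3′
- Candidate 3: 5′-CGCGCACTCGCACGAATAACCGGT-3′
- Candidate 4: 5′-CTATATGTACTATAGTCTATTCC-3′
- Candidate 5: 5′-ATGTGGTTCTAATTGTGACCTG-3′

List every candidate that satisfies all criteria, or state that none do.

Candidate 3 only.

Candidate 1 (28 nt, A=5 T=7 G=9 C=7): longest run = 3 ✓; Tm = 2·12 + 4·16 = 88°C, outside 63–78°C ✗; GC 16/28 = 57.1% ✓; 3' end AAG has 1 G/C, need ≥2 ✗ — fails.
Candidate 2 (21 nt, A=6 T=4 G=5 C=6): longest run = 2 ✓; Tm = 2·10 + 4·11 = 64°C ✓; GC 11/21 = 52.4% ✓; 3' end ATT has 0 G/C, need ≥2 ✗ — fails.
Candidate 3 (24 nt, A=6 T=3 G=6 C=9): longest run = 2 ✓; Tm = 2·9 + 4·15 = 78°C ✓; GC 15/24 = 62.5% ✓; 3' end GGT has 2 G/C ✓ — passes.
Candidate 4 (23 nt, A=6 T=10 G=2 C=5): longest run = 2 ✓; Tm = 2·16 + 4·7 = 60°C, outside 63–78°C ✗; GC 7/23 = 30.4%, outside 42.4–65.6% ✗; 3' end TCC has 2 G/C ✓ — fails.
Candidate 5 (22 nt, A=4 T=9 G=6 C=3): longest run = 2 ✓; Tm = 2·13 + 4·9 = 62°C, outside 63–78°C ✗; GC 9/22 = 40.9%, outside 42.4–65.6% ✗; 3' end CTG has 2 G/C ✓ — fails.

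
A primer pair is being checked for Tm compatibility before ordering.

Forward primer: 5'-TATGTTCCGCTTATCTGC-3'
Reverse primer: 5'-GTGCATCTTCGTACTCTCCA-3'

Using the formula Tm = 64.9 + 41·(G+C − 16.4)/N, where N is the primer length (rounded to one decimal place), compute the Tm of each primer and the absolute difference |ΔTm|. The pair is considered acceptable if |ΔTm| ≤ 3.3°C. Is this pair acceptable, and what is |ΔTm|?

Forward: G+C = 8, N = 18 → Tm = 64.9 + 41·(8 − 16.4)/18 = 45.8°C.
Reverse: G+C = 10, N = 20 → Tm = 64.9 + 41·(10 − 16.4)/20 = 51.8°C.
|ΔTm| = |45.8 − 51.8| = 6.0°C, > 3.3°C.

|ΔTm| = 6.0°C; the pair is not acceptable.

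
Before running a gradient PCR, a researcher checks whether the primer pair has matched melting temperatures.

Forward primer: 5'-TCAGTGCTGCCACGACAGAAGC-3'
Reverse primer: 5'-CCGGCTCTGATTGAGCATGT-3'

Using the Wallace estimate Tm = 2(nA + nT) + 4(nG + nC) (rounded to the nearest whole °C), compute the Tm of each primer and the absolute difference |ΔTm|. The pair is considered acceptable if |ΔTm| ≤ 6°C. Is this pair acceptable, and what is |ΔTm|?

|ΔTm| = 8°C; the pair is not acceptable.

Forward: A=6 T=3 G=6 C=7 → Tm = 2·9 + 4·13 = 70°C.
Reverse: A=3 T=6 G=6 C=5 → Tm = 2·9 + 4·11 = 62°C.
|ΔTm| = |70 − 62| = 8°C, > 6°C.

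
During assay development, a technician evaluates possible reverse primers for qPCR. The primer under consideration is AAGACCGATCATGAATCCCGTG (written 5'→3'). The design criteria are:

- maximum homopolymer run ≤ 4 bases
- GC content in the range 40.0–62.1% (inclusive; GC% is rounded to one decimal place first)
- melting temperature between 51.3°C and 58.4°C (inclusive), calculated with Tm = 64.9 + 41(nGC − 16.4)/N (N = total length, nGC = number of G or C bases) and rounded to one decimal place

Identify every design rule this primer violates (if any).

Base counts: A=7, T=4, G=5, C=6 (length 22).
homopolymer run: longest run = 3 ✓
GC content: GC 11/22 = 50.0% ✓
Tm: Tm = 64.9 + 41·(11 − 16.4)/22 = 54.8°C ✓

Meets all criteria.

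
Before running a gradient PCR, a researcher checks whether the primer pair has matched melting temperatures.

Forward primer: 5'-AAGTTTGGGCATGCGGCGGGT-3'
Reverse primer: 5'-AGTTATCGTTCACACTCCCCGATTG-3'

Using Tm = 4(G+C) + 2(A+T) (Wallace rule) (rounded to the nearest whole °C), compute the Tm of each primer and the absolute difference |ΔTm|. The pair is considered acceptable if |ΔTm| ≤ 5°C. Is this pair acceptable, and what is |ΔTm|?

|ΔTm| = 6°C; the pair is not acceptable.

Forward: A=3 T=5 G=10 C=3 → Tm = 2·8 + 4·13 = 68°C.
Reverse: A=5 T=8 G=4 C=8 → Tm = 2·13 + 4·12 = 74°C.
|ΔTm| = |68 − 74| = 6°C, > 5°C.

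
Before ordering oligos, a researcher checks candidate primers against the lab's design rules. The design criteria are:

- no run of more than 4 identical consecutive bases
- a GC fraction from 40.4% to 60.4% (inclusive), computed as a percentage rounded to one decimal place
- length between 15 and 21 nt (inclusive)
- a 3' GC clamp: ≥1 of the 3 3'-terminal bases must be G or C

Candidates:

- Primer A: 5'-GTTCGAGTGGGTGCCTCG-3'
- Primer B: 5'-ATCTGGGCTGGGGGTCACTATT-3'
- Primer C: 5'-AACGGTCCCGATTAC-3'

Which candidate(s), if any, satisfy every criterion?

Primer C only.

Primer A (18 nt, A=1 T=5 G=8 C=4): longest run = 3 ✓; GC 12/18 = 66.7%, outside 40.4–60.4% ✗; length 18 ✓; 3' end TCG has 2 G/C ✓ — fails.
Primer B (22 nt, A=3 T=7 G=8 C=4): longest run = 5, exceeds 4 ✗; GC 12/22 = 54.5% ✓; length 22, outside 15–21 ✗; 3' end ATT has 0 G/C, need ≥1 ✗ — fails.
Primer C (15 nt, A=4 T=3 G=3 C=5): longest run = 3 ✓; GC 8/15 = 53.3% ✓; length 15 ✓; 3' end TAC has 1 G/C ✓ — passes.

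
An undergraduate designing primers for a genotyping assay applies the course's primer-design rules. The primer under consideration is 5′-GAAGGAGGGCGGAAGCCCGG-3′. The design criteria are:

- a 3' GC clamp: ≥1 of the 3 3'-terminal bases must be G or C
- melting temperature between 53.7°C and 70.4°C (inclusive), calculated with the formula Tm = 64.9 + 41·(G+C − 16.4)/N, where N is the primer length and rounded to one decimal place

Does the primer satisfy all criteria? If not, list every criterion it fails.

Base counts: A=5, T=0, G=11, C=4 (length 20).
GC clamp: 3' end CGG has 3 G/C ✓
Tm: Tm = 64.9 + 41·(15 − 16.4)/20 = 62.0°C ✓

Meets all criteria.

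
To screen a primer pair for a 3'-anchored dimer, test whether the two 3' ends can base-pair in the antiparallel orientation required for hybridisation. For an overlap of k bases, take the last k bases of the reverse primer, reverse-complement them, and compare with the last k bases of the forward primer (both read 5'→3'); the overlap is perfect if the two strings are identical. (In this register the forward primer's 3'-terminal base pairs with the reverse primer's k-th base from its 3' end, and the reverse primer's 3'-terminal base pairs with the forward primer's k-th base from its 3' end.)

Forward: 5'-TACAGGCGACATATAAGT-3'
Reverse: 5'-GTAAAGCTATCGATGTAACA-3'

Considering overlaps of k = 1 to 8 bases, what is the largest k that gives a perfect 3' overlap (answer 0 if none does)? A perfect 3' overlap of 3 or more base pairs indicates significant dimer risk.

Longest perfect overlap: 1 complementary base pair; below the dimer-risk threshold (threshold 3).

Last 8 bases (5'→3') — forward …ATATAAGT, reverse …ATGTAACA.
Reverse complement of the reverse primer's last 8 bases: TGTTACAT; its first k bases are the reverse complement of the reverse primer's last k bases, so a perfect k-base overlap needs the forward primer's last k bases to equal them.
Comparing (forward last k vs required): k=1: T vs T ✓; k=2: GT vs TG ✗; k=3: AGT vs TGT ✗; k=4: AAGT vs TGTT ✗; k=5: TAAGT vs TGTTA ✗; k=6: ATAAGT vs TGTTAC ✗; k=7: TATAAGT vs TGTTACA ✗; k=8: ATATAAGT vs TGTTACAT ✗.
Only k = 1 is perfect, so the longest perfect 3' overlap is 1.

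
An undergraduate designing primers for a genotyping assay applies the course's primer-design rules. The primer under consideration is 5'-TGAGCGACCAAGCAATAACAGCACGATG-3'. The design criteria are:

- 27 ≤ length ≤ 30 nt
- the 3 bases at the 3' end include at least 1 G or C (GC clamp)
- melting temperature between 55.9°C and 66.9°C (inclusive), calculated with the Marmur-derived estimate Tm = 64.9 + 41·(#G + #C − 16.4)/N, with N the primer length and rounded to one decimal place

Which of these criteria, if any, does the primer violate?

Meets all criteria.

Base counts: A=11, T=3, G=7, C=7 (length 28).
length: length 28 ✓
GC clamp: 3' end ATG has 1 G/C ✓
Tm: Tm = 64.9 + 41·(14 − 16.4)/28 = 61.4°C ✓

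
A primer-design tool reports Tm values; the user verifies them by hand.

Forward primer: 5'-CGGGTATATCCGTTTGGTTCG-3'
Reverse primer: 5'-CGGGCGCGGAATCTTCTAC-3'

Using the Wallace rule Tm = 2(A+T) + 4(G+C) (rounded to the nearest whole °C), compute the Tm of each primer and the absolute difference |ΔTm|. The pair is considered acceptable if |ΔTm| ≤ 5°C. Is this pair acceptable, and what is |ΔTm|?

|ΔTm| = 2°C; the pair is acceptable.

Forward: A=2 T=8 G=7 C=4 → Tm = 2·10 + 4·11 = 64°C.
Reverse: A=3 T=4 G=6 C=6 → Tm = 2·7 + 4·12 = 62°C.
|ΔTm| = |64 − 62| = 2°C, ≤ 5°C.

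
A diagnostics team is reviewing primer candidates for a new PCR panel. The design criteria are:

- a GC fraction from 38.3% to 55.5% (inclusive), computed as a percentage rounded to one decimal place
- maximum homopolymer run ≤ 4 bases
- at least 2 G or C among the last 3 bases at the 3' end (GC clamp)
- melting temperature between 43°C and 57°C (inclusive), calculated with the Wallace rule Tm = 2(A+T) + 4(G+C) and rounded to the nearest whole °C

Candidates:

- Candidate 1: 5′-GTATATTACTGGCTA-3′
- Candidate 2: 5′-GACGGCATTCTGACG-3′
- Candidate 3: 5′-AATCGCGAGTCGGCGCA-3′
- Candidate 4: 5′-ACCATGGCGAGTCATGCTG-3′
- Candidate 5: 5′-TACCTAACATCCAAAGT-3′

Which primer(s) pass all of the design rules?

Candidate 1 (15 nt, A=4 T=6 G=3 C=2): GC 5/15 = 33.3%, outside 38.3–55.5% ✗; longest run = 2 ✓; 3' end CTA has 1 G/C, need ≥2 ✗; Tm = 2·10 + 4·5 = 40°C, outside 43–57°C ✗ — fails.
Candidate 2 (15 nt, A=3 T=3 G=5 C=4): GC 9/15 = 60.0%, outside 38.3–55.5% ✗; longest run = 2 ✓; 3' end ACG has 2 G/C ✓; Tm = 2·6 + 4·9 = 48°C ✓ — fails.
Candidate 3 (17 nt, A=4 T=2 G=6 C=5): GC 11/17 = 64.7%, outside 38.3–55.5% ✗; longest run = 2 ✓; 3' end GCA has 2 G/C ✓; Tm = 2·6 + 4·11 = 56°C ✓ — fails.
Candidate 4 (19 nt, A=4 T=4 G=6 C=5): GC 11/19 = 57.9%, outside 38.3–55.5% ✗; longest run = 2 ✓; 3' end CTG has 2 G/C ✓; Tm = 2·8 + 4·11 = 60°C, outside 43–57°C ✗ — fails.
Candidate 5 (17 nt, A=7 T=4 G=1 C=5): GC 6/17 = 35.3%, outside 38.3–55.5% ✗; longest run = 3 ✓; 3' end AGT has 1 G/C, need ≥2 ✗; Tm = 2·11 + 4·6 = 46°C ✓ — fails.

None of the candidates satisfy all criteria.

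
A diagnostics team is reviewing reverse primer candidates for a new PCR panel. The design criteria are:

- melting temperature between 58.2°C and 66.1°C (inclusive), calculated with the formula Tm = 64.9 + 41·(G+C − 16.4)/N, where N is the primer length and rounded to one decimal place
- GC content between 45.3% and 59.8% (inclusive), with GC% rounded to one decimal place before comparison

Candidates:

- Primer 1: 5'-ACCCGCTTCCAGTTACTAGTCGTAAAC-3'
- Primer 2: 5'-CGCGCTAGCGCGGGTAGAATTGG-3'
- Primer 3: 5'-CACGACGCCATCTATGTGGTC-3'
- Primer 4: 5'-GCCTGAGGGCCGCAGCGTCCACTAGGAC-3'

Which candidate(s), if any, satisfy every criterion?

Primer 1 only.

Primer 1 (27 nt, A=7 T=7 G=4 C=9): Tm = 64.9 + 41·(13 − 16.4)/27 = 59.7°C ✓; GC 13/27 = 48.1% ✓ — passes.
Primer 2 (23 nt, A=4 T=4 G=10 C=5): Tm = 64.9 + 41·(15 − 16.4)/23 = 62.4°C ✓; GC 15/23 = 65.2%, outside 45.3–59.8% ✗ — fails.
Primer 3 (21 nt, A=4 T=5 G=5 C=7): Tm = 64.9 + 41·(12 − 16.4)/21 = 56.3°C, outside 58.2–66.1°C ✗; GC 12/21 = 57.1% ✓ — fails.
Primer 4 (28 nt, A=5 T=3 G=10 C=10): Tm = 64.9 + 41·(20 − 16.4)/28 = 70.2°C, outside 58.2–66.1°C ✗; GC 20/28 = 71.4%, outside 45.3–59.8% ✗ — fails.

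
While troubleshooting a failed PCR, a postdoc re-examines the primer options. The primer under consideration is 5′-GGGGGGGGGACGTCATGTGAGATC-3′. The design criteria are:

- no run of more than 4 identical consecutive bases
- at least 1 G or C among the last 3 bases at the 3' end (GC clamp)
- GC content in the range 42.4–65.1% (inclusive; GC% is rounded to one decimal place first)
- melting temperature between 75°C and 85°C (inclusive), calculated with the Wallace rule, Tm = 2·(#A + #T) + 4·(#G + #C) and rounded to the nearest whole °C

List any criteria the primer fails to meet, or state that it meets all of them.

Base counts: A=4, T=4, G=13, C=3 (length 24).
homopolymer run: longest run = 9, exceeds 4 ✗
GC clamp: 3' end ATC has 1 G/C ✓
GC content: GC 16/24 = 66.7%, outside 42.4–65.1% ✗
Tm: Tm = 2·8 + 4·16 = 80°C ✓

Fails: homopolymer run, GC content.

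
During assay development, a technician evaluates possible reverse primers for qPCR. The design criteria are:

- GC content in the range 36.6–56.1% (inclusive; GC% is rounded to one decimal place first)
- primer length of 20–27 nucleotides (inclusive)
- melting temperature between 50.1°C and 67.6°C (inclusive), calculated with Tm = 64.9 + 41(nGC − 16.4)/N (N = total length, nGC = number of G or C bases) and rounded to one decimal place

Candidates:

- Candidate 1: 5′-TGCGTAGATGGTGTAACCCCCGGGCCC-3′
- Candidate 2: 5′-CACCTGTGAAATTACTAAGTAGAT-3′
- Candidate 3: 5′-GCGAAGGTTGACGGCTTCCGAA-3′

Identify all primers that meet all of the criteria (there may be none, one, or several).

Candidate 1 (27 nt, A=4 T=5 G=9 C=9): GC 18/27 = 66.7%, outside 36.6–56.1% ✗; length 27 ✓; Tm = 64.9 + 41·(18 − 16.4)/27 = 67.3°C ✓ — fails.
Candidate 2 (24 nt, A=9 T=7 G=4 C=4): GC 8/24 = 33.3%, outside 36.6–56.1% ✗; length 24 ✓; Tm = 64.9 + 41·(8 − 16.4)/24 = 50.6°C ✓ — fails.
Candidate 3 (22 nt, A=5 T=4 G=8 C=5): GC 13/22 = 59.1%, outside 36.6–56.1% ✗; length 22 ✓; Tm = 64.9 + 41·(13 − 16.4)/22 = 58.6°C ✓ — fails.

None of the candidates satisfy all criteria.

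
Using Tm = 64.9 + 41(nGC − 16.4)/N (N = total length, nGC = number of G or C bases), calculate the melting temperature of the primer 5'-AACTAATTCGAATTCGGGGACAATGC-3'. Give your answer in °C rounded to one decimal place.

56.4°C

Base counts: A=9, T=6, G=6, C=5; G+C = 11, N = 26.
Tm = 64.9 + 41·(11 − 16.4)/26 = 64.9 + -221.40/26 = 56.4°C.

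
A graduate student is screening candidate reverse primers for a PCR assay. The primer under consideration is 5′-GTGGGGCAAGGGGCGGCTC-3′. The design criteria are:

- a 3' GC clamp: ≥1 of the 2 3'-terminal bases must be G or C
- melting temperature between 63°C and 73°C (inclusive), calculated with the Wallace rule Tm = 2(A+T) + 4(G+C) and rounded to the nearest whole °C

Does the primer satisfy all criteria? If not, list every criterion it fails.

Meets all criteria.

Base counts: A=2, T=2, G=11, C=4 (length 19).
GC clamp: 3' end TC has 1 G/C ✓
Tm: Tm = 2·4 + 4·15 = 68°C ✓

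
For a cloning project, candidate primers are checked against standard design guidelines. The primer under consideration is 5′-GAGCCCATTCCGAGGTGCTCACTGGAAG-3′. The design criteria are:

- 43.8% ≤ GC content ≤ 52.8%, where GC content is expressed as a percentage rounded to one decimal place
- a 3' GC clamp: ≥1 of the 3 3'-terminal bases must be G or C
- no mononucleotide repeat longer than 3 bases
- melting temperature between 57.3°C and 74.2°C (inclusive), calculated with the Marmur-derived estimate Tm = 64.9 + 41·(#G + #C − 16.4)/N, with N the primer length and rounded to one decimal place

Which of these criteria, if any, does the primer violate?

Base counts: A=6, T=5, G=9, C=8 (length 28).
GC content: GC 17/28 = 60.7%, outside 43.8–52.8% ✗
GC clamp: 3' end AAG has 1 G/C ✓
homopolymer run: longest run = 3 ✓
Tm: Tm = 64.9 + 41·(17 − 16.4)/28 = 65.8°C ✓

Fails: GC content.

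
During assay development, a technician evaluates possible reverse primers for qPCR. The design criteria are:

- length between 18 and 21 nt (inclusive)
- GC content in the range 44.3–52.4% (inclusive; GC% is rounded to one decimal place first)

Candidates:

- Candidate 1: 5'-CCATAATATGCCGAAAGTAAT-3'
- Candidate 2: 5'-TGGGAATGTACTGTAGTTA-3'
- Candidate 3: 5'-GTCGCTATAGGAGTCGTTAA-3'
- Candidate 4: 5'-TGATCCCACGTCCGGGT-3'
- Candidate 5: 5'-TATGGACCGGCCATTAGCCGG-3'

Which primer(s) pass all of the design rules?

Candidate 1 (21 nt, A=9 T=5 G=3 C=4): length 21 ✓; GC 7/21 = 33.3%, outside 44.3–52.4% ✗ — fails.
Candidate 2 (19 nt, A=5 T=7 G=6 C=1): length 19 ✓; GC 7/19 = 36.8%, outside 44.3–52.4% ✗ — fails.
Candidate 3 (20 nt, A=5 T=6 G=6 C=3): length 20 ✓; GC 9/20 = 45.0% ✓ — passes.
Candidate 4 (17 nt, A=2 T=4 G=5 C=6): length 17, outside 18–21 ✗; GC 11/17 = 64.7%, outside 44.3–52.4% ✗ — fails.
Candidate 5 (21 nt, A=4 T=4 G=7 C=6): length 21 ✓; GC 13/21 = 61.9%, outside 44.3–52.4% ✗ — fails.

Candidate 3 only.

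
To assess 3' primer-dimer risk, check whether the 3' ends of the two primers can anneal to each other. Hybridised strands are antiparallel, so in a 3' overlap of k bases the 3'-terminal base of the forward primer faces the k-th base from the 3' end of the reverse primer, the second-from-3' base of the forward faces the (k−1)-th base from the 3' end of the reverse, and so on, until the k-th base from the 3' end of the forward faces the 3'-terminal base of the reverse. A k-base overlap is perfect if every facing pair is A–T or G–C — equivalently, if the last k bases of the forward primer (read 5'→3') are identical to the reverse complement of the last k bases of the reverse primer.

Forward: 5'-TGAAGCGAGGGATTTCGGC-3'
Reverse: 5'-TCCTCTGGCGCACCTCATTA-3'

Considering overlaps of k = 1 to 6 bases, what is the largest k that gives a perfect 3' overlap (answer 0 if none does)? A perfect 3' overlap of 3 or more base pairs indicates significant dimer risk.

Last 6 bases (5'→3') — forward …TTCGGC, reverse …TCATTA.
Reverse complement of the reverse primer's last 6 bases: TAATGA; its first k bases are the reverse complement of the reverse primer's last k bases, so a perfect k-base overlap needs the forward primer's last k bases to equal them.
Comparing (forward last k vs required): k=1: C vs T ✗; k=2: GC vs TA ✗; k=3: GGC vs TAA ✗; k=4: CGGC vs TAAT ✗; k=5: TCGGC vs TAATG ✗; k=6: TTCGGC vs TAATGA ✗.
No overlap length from 1 to 6 is perfect, so the longest perfect 3' overlap is 0.

Longest perfect overlap: 0 complementary base pairs; below the dimer-risk threshold (threshold 3).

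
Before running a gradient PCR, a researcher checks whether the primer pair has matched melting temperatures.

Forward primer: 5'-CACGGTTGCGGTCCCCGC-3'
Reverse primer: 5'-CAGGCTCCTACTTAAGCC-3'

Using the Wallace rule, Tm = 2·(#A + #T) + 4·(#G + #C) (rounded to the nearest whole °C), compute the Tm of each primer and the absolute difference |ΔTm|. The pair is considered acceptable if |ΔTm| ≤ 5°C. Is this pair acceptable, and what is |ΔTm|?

Forward: A=1 T=3 G=6 C=8 → Tm = 2·4 + 4·14 = 64°C.
Reverse: A=4 T=4 G=3 C=7 → Tm = 2·8 + 4·10 = 56°C.
|ΔTm| = |64 − 56| = 8°C, > 5°C.

|ΔTm| = 8°C; the pair is not acceptable.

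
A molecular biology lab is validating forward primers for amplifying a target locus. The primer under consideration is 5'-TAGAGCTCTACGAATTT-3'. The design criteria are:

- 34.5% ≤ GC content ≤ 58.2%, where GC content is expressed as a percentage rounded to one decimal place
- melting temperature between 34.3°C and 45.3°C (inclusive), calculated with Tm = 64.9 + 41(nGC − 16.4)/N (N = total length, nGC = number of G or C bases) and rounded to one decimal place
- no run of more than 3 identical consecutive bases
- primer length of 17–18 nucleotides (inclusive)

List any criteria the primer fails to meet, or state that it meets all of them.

Base counts: A=5, T=6, G=3, C=3 (length 17).
GC content: GC 6/17 = 35.3% ✓
Tm: Tm = 64.9 + 41·(6 − 16.4)/17 = 39.8°C ✓
homopolymer run: longest run = 3 ✓
length: length 17 ✓

Meets all criteria.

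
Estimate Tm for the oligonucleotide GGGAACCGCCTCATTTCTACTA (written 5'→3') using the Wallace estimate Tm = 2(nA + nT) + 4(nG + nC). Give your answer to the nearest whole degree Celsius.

Base counts: A=5, T=6, G=4, C=7 (length 22).
Tm = 2·(5+6) + 4·(4+7) = 2·11 + 4·11 = 22 + 44 = 66°C.

66°C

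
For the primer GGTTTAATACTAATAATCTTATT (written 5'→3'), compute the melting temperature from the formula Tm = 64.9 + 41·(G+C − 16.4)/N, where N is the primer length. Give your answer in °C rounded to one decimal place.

Base counts: A=8, T=11, G=2, C=2; G+C = 4, N = 23.
Tm = 64.9 + 41·(4 − 16.4)/23 = 64.9 + -508.40/23 = 42.8°C.

42.8°C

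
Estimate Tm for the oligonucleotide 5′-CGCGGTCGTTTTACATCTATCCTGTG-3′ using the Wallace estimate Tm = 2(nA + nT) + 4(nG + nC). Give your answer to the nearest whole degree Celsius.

78°C

Base counts: A=3, T=10, G=6, C=7 (length 26).
Tm = 2·(3+10) + 4·(6+7) = 2·13 + 4·13 = 26 + 52 = 78°C.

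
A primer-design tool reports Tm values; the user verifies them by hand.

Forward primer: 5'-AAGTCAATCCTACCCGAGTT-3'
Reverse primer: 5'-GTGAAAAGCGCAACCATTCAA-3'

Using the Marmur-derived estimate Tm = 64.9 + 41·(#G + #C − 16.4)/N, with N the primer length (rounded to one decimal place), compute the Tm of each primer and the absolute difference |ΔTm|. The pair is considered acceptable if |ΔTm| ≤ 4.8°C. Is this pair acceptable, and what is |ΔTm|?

Forward: G+C = 9, N = 20 → Tm = 64.9 + 41·(9 − 16.4)/20 = 49.7°C.
Reverse: G+C = 9, N = 21 → Tm = 64.9 + 41·(9 − 16.4)/21 = 50.5°C.
|ΔTm| = |49.7 − 50.5| = 0.8°C, ≤ 4.8°C.

|ΔTm| = 0.8°C; the pair is acceptable.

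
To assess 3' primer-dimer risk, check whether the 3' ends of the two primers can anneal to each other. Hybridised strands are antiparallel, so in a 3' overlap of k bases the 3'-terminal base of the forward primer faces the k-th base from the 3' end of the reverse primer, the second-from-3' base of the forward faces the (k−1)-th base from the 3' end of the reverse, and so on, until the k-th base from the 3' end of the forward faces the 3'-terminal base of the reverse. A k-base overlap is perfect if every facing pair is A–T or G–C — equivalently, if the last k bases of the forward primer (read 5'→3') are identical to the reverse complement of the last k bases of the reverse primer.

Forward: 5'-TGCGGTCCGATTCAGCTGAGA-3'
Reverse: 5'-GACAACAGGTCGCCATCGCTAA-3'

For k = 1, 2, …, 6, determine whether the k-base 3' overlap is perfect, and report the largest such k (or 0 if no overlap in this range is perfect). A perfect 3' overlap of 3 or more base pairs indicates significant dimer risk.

Longest perfect overlap: 0 complementary base pairs; below the dimer-risk threshold (threshold 3).

Last 6 bases (5'→3') — forward …CTGAGA, reverse …CGCTAA.
Reverse complement of the reverse primer's last 6 bases: TTAGCG; its first k bases are the reverse complement of the reverse primer's last k bases, so a perfect k-base overlap needs the forward primer's last k bases to equal them.
Comparing (forward last k vs required): k=1: A vs T ✗; k=2: GA vs TT ✗; k=3: AGA vs TTA ✗; k=4: GAGA vs TTAG ✗; k=5: TGAGA vs TTAGC ✗; k=6: CTGAGA vs TTAGCG ✗.
No overlap length from 1 to 6 is perfect, so the longest perfect 3' overlap is 0.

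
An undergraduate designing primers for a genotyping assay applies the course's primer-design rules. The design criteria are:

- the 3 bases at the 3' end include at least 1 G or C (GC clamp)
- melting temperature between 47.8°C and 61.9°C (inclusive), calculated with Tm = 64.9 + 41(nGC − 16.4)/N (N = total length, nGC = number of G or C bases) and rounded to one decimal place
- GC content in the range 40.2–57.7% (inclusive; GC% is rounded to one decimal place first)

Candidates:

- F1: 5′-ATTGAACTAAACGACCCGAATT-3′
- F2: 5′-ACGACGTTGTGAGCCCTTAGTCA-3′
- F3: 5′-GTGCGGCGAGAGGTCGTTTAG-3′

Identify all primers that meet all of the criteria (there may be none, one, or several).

F2 only.

F1 (22 nt, A=9 T=5 G=3 C=5): 3' end ATT has 0 G/C, need ≥1 ✗; Tm = 64.9 + 41·(8 − 16.4)/22 = 49.2°C ✓; GC 8/22 = 36.4%, outside 40.2–57.7% ✗ — fails.
F2 (23 nt, A=5 T=6 G=6 C=6): 3' end TCA has 1 G/C ✓; Tm = 64.9 + 41·(12 − 16.4)/23 = 57.1°C ✓; GC 12/23 = 52.2% ✓ — passes.
F3 (21 nt, A=3 T=5 G=10 C=3): 3' end TAG has 1 G/C ✓; Tm = 64.9 + 41·(13 − 16.4)/21 = 58.3°C ✓; GC 13/21 = 61.9%, outside 40.2–57.7% ✗ — fails.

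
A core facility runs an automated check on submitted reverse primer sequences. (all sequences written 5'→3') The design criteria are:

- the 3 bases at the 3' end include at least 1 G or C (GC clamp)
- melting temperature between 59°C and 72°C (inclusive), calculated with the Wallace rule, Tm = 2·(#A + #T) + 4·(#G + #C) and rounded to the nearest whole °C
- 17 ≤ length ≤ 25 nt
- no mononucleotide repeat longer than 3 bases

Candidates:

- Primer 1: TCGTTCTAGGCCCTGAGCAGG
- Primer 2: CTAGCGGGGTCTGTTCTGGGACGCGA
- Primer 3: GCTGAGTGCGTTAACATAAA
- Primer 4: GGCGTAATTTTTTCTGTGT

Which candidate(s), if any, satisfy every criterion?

Primer 1 only.

Primer 1 (21 nt, A=3 T=5 G=7 C=6): 3' end AGG has 2 G/C ✓; Tm = 2·8 + 4·13 = 68°C ✓; length 21 ✓; longest run = 3 ✓ — passes.
Primer 2 (26 nt, A=3 T=6 G=11 C=6): 3' end CGA has 2 G/C ✓; Tm = 2·9 + 4·17 = 86°C, outside 59–72°C ✗; length 26, outside 17–25 ✗; longest run = 4, exceeds 3 ✗ — fails.
Primer 3 (20 nt, A=7 T=5 G=5 C=3): 3' end AAA has 0 G/C, need ≥1 ✗; Tm = 2·12 + 4·8 = 56°C, outside 59–72°C ✗; length 20 ✓; longest run = 3 ✓ — fails.
Primer 4 (19 nt, A=2 T=10 G=5 C=2): 3' end TGT has 1 G/C ✓; Tm = 2·12 + 4·7 = 52°C, outside 59–72°C ✗; length 19 ✓; longest run = 6, exceeds 3 ✗ — fails.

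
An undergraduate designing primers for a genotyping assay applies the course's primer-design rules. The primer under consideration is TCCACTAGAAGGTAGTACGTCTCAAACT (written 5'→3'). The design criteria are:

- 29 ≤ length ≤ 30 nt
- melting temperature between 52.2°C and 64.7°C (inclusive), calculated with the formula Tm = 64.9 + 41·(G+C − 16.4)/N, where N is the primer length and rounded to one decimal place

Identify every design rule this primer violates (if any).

Base counts: A=9, T=7, G=5, C=7 (length 28).
length: length 28, outside 29–30 ✗
Tm: Tm = 64.9 + 41·(12 − 16.4)/28 = 58.5°C ✓

Fails: length.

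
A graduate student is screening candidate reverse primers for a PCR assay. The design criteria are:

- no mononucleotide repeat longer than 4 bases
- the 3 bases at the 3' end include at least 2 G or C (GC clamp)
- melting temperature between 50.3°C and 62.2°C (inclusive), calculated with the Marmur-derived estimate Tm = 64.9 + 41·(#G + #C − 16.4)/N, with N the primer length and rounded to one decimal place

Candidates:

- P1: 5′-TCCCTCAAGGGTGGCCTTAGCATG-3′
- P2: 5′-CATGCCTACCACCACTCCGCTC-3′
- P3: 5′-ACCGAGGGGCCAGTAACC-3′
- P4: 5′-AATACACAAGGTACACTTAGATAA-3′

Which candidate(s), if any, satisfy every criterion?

P1 (24 nt, A=4 T=6 G=7 C=7): longest run = 3 ✓; 3' end ATG has 1 G/C, need ≥2 ✗; Tm = 64.9 + 41·(14 − 16.4)/24 = 60.8°C ✓ — fails.
P2 (22 nt, A=4 T=4 G=2 C=12): longest run = 2 ✓; 3' end CTC has 2 G/C ✓; Tm = 64.9 + 41·(14 − 16.4)/22 = 60.4°C ✓ — passes.
P3 (18 nt, A=5 T=1 G=6 C=6): longest run = 4 ✓; 3' end ACC has 2 G/C ✓; Tm = 64.9 + 41·(12 − 16.4)/18 = 54.9°C ✓ — passes.
P4 (24 nt, A=12 T=5 G=3 C=4): longest run = 2 ✓; 3' end TAA has 0 G/C, need ≥2 ✗; Tm = 64.9 + 41·(7 − 16.4)/24 = 48.8°C, outside 50.3–62.2°C ✗ — fails.

P2 and P3.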